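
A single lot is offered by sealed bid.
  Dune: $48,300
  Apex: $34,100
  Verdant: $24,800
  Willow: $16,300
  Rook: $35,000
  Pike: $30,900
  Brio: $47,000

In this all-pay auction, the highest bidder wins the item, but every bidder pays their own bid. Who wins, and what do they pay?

Sorting bids: 48,300 (Dune) > 47,000 (Brio) > 35,000 (Rook) > 34,100 (Apex) > 30,900 (Pike) > 24,800 (Verdant) > …
Dune wins with the top bid; all bids are sunk regardless.

Dune pays $48,300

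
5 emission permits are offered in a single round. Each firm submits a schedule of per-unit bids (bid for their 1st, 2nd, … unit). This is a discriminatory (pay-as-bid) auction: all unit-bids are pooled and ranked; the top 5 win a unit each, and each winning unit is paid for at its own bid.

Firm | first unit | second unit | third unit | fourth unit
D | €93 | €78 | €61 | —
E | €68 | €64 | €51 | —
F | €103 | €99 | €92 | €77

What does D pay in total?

D pays €171

Pooled unit-bids ranked (top 5): 103 (F-1), 99 (F-2), 93 (D-1), 92 (F-3), 78 (D-2)
Next rejected bid: €77 (not a price — pay-as-bid).
D's winning unit-bids: 93 + 78 = €171.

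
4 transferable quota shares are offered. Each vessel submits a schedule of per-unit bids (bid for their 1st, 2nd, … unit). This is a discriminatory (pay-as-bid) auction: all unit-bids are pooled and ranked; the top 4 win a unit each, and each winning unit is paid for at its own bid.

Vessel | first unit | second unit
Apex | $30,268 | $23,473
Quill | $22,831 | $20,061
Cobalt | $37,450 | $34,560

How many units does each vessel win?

Pooled unit-bids ranked (top 4): 37,450 (Cobalt-1), 34,560 (Cobalt-2), 30,268 (Apex-1), 23,473 (Apex-2)
Next rejected bid: $22,831 (not a price — pay-as-bid).
Allocation: Apex 2, Cobalt 2.

Apex 2, Cobalt 2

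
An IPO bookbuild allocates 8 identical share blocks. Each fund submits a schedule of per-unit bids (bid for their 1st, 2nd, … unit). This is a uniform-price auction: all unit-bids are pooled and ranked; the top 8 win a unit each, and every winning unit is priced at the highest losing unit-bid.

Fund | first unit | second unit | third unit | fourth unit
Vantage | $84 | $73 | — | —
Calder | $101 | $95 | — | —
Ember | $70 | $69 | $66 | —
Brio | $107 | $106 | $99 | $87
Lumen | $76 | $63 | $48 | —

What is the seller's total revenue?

Total revenue: $584

Pooled unit-bids ranked (top 8): 107 (Brio-1), 106 (Brio-2), 101 (Calder-1), 99 (Brio-3), 95 (Calder-2), 87 (Brio-4), 84 (Vantage-1), 76 (Lumen-1)
The (k+1)-th unit-bid is $73.
Allocation: Brio 4, Calder 2, Lumen 1, Vantage 1. Every unit priced at $73.
Revenue = 8 × 73 = $584.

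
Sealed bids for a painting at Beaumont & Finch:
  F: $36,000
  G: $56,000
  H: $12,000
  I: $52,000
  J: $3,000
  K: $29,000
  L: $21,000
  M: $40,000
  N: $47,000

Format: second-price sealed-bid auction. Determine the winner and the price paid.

G pays $52,000

Rule: the highest bidder wins and pays the second-highest bid.
Bids ranked: 56,000 (G) > 52,000 (I) > 47,000 (N) > 40,000 (M) > 36,000 (F) > 29,000 (K) > …
Second-price: G pays I's bid of $52,000.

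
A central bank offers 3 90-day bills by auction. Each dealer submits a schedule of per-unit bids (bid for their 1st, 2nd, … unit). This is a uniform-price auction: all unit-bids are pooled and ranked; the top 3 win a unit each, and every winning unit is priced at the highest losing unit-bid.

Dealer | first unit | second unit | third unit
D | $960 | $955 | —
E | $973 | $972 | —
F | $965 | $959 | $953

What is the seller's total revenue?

Total revenue: $2,880

All unit-bids, highest first — top 3: 973 (E-1), 972 (E-2), 965 (F-1)
Highest rejected unit-bid = $960.
Allocation: E 2, F 1. Every unit priced at $960.
Revenue = 3 × 960 = $2,880.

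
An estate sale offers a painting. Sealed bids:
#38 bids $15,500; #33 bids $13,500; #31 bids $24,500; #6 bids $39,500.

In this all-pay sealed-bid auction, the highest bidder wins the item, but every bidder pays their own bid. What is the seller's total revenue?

Rule: the highest bidder wins the item, but every bidder pays their own bid.
Bids ranked: 39,500 (#6) > 24,500 (#31) > 15,500 (#38) > 13,500 (#33)
#6 wins with the top bid; all bids are sunk regardless.
Every bidder forfeits their bid regardless of winning.
Revenue = 15,500 + 13,500 + 24,500 + 39,500 = $93,000.

Total revenue: $93,000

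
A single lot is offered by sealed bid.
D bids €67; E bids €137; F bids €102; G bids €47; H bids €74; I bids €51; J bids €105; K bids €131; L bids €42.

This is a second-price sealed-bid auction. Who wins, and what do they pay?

Sorting bids: 137 (E) > 131 (K) > 105 (J) > 102 (F) > 74 (H) > 67 (D) > …
E wins with the highest bid; price is set by the runner-up at €131.

E pays €131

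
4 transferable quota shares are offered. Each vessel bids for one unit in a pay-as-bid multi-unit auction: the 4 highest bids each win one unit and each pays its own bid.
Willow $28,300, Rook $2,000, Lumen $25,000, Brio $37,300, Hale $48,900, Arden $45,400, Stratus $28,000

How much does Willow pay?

Willow pays $28,300

Ordering the bids: 48,900 (Hale), 45,400 (Arden), 37,300 (Brio), 28,300 (Willow), 28,000 (Stratus), 25,000 (Lumen), …
Winners (4 units): Hale, Arden, Brio, Willow.
Willow wins → own bid $28,300.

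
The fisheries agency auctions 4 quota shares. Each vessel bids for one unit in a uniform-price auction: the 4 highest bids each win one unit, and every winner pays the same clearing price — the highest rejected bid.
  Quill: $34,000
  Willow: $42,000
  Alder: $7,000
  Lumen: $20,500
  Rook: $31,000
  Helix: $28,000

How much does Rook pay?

Rook pays $20,500

Bids ranked high→low: 42,000 (Willow), 34,000 (Quill), 31,000 (Rook), 28,000 (Helix), 20,500 (Lumen), 7,000 (Alder)
Top 4: Willow, Quill, Rook, Helix.
Clearing price = highest rejected bid = $20,500.
Rook wins → pays $20,500.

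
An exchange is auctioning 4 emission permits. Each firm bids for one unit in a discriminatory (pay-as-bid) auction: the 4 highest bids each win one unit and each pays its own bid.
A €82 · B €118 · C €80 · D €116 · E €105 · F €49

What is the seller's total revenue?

Total revenue: €421

Bids ranked high→low: 118 (B), 116 (D), 105 (E), 82 (A), 80 (C), 49 (F)
The 4 highest are B, D, E, A.
Total revenue = 118 + 116 + 105 + 82 = €421.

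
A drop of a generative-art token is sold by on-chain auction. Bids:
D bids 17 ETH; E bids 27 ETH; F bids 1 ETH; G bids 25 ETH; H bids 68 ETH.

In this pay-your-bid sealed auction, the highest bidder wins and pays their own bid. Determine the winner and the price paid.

Sorting bids: 68 (H) > 27 (E) > 25 (G) > 17 (D) > 1 (F)
H has the highest bid and pays exactly that: 68 ETH.

H pays 68 ETH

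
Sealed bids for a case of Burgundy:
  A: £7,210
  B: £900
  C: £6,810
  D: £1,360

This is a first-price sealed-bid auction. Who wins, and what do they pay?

A pays £7,210

Rule: the highest bidder wins and pays their own bid.
Sorting bids: 7,210 (A) > 6,810 (C) > 1,360 (D) > 900 (B)
A is highest → pays own bid, £7,210.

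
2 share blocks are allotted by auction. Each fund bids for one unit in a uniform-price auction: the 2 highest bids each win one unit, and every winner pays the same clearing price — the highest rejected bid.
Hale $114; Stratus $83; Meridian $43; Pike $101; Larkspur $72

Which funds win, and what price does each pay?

Hale, Pike; each pays $83

Sorting: 114 (Hale), 101 (Pike), 83 (Stratus), 72 (Larkspur), …
Winners (2 units): Hale, Pike.
Highest unsuccessful bid: $83 → clearing price.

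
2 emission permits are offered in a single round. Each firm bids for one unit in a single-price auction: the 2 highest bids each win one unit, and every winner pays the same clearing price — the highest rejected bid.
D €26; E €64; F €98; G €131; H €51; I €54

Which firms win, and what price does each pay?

G, F; each pays €64

Sorting: 131 (G), 98 (F), 64 (E), 54 (I), …
Winners (2 units): G, F.
First losing bid is E's €64, which sets the uniform price.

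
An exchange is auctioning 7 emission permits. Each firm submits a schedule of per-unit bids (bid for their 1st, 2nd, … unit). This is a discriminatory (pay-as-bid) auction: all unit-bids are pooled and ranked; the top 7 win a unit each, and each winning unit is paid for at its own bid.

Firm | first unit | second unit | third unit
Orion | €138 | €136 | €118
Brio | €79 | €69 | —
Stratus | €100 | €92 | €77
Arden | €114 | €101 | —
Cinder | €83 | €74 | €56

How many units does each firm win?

Arden 2, Orion 3, Stratus 2

All unit-bids, highest first — top 7: 138 (Orion-1), 136 (Orion-2), 118 (Orion-3), 114 (Arden-1), 101 (Arden-2), 100 (Stratus-1), 92 (Stratus-2)
Next rejected bid: €83 (not a price — pay-as-bid).
Allocation: Arden 2, Orion 3, Stratus 2.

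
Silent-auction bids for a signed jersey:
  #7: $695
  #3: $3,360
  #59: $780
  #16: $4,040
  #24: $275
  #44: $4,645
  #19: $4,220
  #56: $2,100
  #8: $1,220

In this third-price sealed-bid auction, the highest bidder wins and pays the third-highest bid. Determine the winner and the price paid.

#44 pays $4,040

Bids ranked: 4,645 (#44) > 4,220 (#19) > 4,040 (#16) > 3,360 (#3) > 2,100 (#56) > 1,220 (#8) > …
#44 is highest; pays the third-highest bid, $4,040.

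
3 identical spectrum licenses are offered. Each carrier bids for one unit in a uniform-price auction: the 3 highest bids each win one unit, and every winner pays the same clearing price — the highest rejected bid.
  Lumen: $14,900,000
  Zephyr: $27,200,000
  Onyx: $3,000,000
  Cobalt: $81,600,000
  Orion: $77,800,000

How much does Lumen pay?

Lumen pays $0

Bids ranked high→low: 81,600,000 (Cobalt), 77,800,000 (Orion), 27,200,000 (Zephyr), 14,900,000 (Lumen), 3,000,000 (Onyx)
The 3 highest are Cobalt, Orion, Zephyr.
Highest unsuccessful bid: $14,900,000 → clearing price.
Lumen does not win → pays $0.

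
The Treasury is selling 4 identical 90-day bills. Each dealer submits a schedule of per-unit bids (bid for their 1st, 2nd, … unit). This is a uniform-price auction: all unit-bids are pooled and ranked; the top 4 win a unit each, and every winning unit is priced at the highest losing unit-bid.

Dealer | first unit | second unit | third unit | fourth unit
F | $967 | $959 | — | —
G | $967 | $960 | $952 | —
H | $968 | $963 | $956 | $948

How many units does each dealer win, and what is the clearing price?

F 1, G 1, H 2; clearing price $960

All unit-bids, highest first — top 4: 968 (H-1), 967 (F-1), 967 (G-1), 963 (H-2)
The (k+1)-th unit-bid is $960.
Allocation: F 1, G 1, H 2.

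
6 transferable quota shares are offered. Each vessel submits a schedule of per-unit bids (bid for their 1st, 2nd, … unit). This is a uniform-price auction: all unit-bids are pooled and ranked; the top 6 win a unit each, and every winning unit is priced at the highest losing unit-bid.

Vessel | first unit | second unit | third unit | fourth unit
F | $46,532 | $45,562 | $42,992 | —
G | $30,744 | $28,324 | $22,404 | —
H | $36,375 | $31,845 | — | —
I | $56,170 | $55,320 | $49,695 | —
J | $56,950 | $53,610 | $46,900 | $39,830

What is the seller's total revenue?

Pooled unit-bids ranked (top 6): 56,950 (J-1), 56,170 (I-1), 55,320 (I-2), 53,610 (J-2), 49,695 (I-3), 46,900 (J-3)
First bid not allocated: $46,532.
Allocation: I 3, J 3. Every unit priced at $46,532.
Revenue = 6 × 46,532 = $279,192.

Total revenue: $279,192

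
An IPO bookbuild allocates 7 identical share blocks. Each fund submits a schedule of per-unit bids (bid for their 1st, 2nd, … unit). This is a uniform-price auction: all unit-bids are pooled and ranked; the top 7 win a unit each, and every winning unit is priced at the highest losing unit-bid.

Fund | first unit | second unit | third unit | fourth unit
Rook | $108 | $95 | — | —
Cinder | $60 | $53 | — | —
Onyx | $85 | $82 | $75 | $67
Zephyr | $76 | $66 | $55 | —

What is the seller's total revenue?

Pooled unit-bids ranked (top 7): 108 (Rook-1), 95 (Rook-2), 85 (Onyx-1), 82 (Onyx-2), 76 (Zephyr-1), 75 (Onyx-3), 67 (Onyx-4)
Highest rejected unit-bid = $66.
Allocation: Onyx 4, Rook 2, Zephyr 1. Every unit priced at $66.
Revenue = 7 × 66 = $462.

Total revenue: $462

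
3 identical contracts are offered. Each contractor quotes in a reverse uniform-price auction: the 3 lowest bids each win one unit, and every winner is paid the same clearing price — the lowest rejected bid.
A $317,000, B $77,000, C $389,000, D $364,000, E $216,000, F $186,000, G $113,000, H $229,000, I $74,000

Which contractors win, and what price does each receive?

Ordering the bids: 74,000 (I), 77,000 (B), 113,000 (G), 186,000 (F), 216,000 (E), …
Winners (3 units): I, B, G.
First losing bid is F's $186,000, which sets the uniform price.

I, B, G; each is paid $186,000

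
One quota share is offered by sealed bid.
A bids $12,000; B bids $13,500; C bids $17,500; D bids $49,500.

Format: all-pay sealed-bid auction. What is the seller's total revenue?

Bids in order: 49,500 (D) > 17,500 (C) > 13,500 (B) > 12,000 (A)
Every bidder forfeits their bid regardless of winning.
Revenue = 12,000 + 13,500 + 17,500 + 49,500 = $92,500.

Total revenue: $92,500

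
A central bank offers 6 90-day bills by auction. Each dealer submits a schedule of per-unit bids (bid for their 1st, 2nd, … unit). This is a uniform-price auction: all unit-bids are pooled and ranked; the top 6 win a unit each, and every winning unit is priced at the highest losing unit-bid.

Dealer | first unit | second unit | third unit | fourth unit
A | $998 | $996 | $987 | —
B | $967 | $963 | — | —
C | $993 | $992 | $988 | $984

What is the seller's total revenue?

Total revenue: $5,904

Merging the schedules and taking the best 6: 998 (A-1), 996 (A-2), 993 (C-1), 992 (C-2), 988 (C-3), 987 (A-3)
The (k+1)-th unit-bid is $984.
Allocation: A 3, C 3. Every unit priced at $984.
Revenue = 6 × 984 = $5,904.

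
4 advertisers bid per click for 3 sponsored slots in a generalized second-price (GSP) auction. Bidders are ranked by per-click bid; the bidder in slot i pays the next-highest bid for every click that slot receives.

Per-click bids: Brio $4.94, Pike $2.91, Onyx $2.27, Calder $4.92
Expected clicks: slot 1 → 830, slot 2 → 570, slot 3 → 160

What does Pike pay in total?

Per-click bids in order: $4.94 (Brio) > $4.92 (Calder) > $2.91 (Pike) > $2.27 (Onyx)
Pike holds slot 3 → pays next bid $2.27 × 160 clicks = $363.20.

Pike pays $363.20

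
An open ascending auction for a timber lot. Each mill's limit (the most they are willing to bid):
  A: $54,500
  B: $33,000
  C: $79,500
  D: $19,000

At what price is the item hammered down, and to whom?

C wins at $54,500

Limits ranked: 79,500 (C) > 54,500 (A) > 33,000 (B) > 19,000 (D)
Once the price passes $54,500, only C is left; the hammer falls at A's limit of $54,500.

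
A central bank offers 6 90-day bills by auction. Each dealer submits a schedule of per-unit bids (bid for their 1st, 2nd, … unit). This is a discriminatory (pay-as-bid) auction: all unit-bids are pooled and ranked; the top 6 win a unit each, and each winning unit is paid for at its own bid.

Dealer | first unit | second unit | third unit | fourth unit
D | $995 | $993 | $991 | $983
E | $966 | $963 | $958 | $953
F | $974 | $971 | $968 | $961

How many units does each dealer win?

Merging the schedules and taking the best 6: 995 (D-1), 993 (D-2), 991 (D-3), 983 (D-4), 974 (F-1), 971 (F-2)
Next rejected bid: $968 (not a price — pay-as-bid).
Allocation: D 4, F 2.

D 4, F 2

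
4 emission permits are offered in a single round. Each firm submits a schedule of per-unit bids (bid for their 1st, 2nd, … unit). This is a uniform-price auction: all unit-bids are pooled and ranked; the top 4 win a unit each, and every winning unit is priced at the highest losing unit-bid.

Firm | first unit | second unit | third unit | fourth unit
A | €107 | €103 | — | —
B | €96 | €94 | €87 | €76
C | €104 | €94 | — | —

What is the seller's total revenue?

Total revenue: €376

Merging the schedules and taking the best 4: 107 (A-1), 104 (C-1), 103 (A-2), 96 (B-1)
The (k+1)-th unit-bid is €94.
Allocation: A 2, B 1, C 1. Every unit priced at €94.
Revenue = 4 × 94 = €376.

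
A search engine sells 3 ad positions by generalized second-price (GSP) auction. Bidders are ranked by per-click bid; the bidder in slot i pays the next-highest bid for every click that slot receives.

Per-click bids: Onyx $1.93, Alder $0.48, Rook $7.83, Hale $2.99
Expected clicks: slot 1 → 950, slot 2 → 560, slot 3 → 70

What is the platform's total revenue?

Ranked by bid: $7.83 (Rook) > $2.99 (Hale) > $1.93 (Onyx) > $0.48 (Alder)
Slot 1: Rook pays $2.99 × 950 = $2840.50
Slot 2: Hale pays $1.93 × 560 = $1080.80
Slot 3: Onyx pays $0.48 × 70 = $33.60
Total = $3954.90

Total revenue: $3954.90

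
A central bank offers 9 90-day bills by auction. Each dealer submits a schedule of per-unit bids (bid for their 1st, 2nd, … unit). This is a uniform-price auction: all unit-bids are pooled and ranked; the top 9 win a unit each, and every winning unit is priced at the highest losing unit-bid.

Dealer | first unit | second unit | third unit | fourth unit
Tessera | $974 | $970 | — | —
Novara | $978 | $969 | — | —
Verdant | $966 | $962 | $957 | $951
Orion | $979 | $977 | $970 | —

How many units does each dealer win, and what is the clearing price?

Novara 2, Orion 3, Tessera 2, Verdant 2; clearing price $957

All unit-bids, highest first — top 9: 979 (Orion-1), 978 (Novara-1), 977 (Orion-2), 974 (Tessera-1), 970 (Tessera-2), 970 (Orion-3), 969 (Novara-2), 966 (Verdant-1), 962 (Verdant-2)
The (k+1)-th unit-bid is $957.
Allocation: Novara 2, Orion 3, Tessera 2, Verdant 2.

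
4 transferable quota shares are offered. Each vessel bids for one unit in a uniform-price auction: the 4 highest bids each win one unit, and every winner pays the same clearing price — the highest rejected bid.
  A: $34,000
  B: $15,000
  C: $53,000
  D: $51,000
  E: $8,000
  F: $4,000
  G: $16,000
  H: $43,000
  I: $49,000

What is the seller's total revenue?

Sorting: 53,000 (C), 51,000 (D), 49,000 (I), 43,000 (H), 34,000 (A), 16,000 (G), …
The 4 highest are C, D, I, H.
Highest unsuccessful bid: $34,000 → clearing price.
Total revenue = 4 × $34,000 = $136,000.

Total revenue: $136,000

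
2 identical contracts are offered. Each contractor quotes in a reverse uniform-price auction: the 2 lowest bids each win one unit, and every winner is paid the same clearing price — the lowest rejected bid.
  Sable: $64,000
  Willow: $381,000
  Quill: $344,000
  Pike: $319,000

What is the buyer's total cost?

Ordering the bids: 64,000 (Sable), 319,000 (Pike), 344,000 (Quill), 381,000 (Willow)
The 2 lowest are Sable, Pike.
Clearing price = lowest rejected bid = $344,000.
Total cost = 2 × $344,000 = $688,000.

Total cost: $688,000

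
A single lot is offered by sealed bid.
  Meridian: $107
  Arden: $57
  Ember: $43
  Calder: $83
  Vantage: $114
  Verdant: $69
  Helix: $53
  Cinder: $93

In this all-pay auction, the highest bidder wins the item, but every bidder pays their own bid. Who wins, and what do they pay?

Bids ranked: 114 (Vantage) > 107 (Meridian) > 93 (Cinder) > 83 (Calder) > 69 (Verdant) > 57 (Arden) > …
Vantage is highest and takes the item; every bidder forfeits their bid.

Vantage pays $114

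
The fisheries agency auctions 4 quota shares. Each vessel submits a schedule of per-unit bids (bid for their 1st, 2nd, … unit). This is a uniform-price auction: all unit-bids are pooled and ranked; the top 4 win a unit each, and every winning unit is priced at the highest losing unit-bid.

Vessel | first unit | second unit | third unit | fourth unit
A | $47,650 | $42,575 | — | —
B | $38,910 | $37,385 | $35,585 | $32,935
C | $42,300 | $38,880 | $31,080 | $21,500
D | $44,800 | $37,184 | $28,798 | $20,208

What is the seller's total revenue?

Total revenue: $155,640

Merging the schedules and taking the best 4: 47,650 (A-1), 44,800 (D-1), 42,575 (A-2), 42,300 (C-1)
The (k+1)-th unit-bid is $38,910.
Allocation: A 2, C 1, D 1. Every unit priced at $38,910.
Revenue = 4 × 38,910 = $155,640.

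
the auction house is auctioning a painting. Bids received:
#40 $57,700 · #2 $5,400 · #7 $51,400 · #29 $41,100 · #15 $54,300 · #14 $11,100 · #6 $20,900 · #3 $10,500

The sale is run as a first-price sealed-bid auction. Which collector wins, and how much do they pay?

#40 pays $57,700

Sorting bids: 57,700 (#40) > 54,300 (#15) > 51,400 (#7) > 41,100 (#29) > 20,900 (#6) > 11,100 (#14) > …
#40 is highest → pays own bid, $57,700.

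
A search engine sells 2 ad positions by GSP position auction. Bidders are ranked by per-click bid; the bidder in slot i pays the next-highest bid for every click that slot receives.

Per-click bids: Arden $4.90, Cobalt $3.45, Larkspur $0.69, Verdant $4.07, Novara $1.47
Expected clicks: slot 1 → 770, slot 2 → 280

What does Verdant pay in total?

Verdant pays $966.00

Ranked by bid: $4.90 (Arden) > $4.07 (Verdant) > $3.45 (Cobalt) > …
Verdant holds slot 2 → pays next bid $3.45 × 280 clicks = $966.00.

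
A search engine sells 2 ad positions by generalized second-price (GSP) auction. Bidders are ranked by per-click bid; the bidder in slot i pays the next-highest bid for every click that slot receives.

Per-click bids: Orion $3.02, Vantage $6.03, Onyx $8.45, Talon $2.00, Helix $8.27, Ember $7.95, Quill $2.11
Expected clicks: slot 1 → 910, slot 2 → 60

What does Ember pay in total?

Ranked by bid: $8.45 (Onyx) > $8.27 (Helix) > $7.95 (Ember) > …
Ember ranks below slot 2 → no slot, pays nothing.

Ember pays $0.00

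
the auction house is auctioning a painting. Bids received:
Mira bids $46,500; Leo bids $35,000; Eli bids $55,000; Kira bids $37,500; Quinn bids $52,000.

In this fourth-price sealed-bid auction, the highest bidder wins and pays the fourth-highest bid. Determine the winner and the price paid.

Fourth-price sealed-bid auction: the highest bidder wins and pays the fourth-highest bid.
Bids ranked: 55,000 (Eli) > 52,000 (Quinn) > 46,500 (Mira) > 37,500 (Kira) > 35,000 (Leo)
Eli wins; payment is bid #4 in the ranking = $37,500.

Eli pays $37,500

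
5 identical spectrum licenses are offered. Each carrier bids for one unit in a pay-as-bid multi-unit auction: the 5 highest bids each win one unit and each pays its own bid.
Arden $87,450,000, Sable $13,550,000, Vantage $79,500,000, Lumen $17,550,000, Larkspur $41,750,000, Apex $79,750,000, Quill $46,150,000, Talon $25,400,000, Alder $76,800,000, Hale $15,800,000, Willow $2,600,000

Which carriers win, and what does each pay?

Ordering the bids: 87,450,000 (Arden), 79,750,000 (Apex), 79,500,000 (Vantage), 76,800,000 (Alder), 46,150,000 (Quill), 41,750,000 (Larkspur), 25,400,000 (Talon), …
Winners (5 units): Arden, Apex, Vantage, Alder, Quill.
Each winner pays its own bid: Arden $87,450,000, Apex $79,750,000, Vantage $79,500,000, Alder $76,800,000, Quill $46,150,000.

Arden $87,450,000, Apex $79,750,000, Vantage $79,500,000, Alder $76,800,000, Quill $46,150,000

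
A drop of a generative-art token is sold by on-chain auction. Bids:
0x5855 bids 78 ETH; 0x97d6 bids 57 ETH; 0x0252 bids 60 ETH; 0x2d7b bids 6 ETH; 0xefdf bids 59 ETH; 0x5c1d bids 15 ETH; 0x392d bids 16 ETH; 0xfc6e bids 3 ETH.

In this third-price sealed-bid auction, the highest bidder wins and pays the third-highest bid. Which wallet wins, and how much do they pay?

Third-price sealed-bid auction: the highest bidder wins and pays the third-highest bid.
Sorting bids: 78 (0x5855) > 60 (0x0252) > 59 (0xefdf) > 57 (0x97d6) > 16 (0x392d) > 15 (0x5c1d) > …
0x5855 wins; payment is bid #3 in the ranking = 59 ETH.

0x5855 pays 59 ETH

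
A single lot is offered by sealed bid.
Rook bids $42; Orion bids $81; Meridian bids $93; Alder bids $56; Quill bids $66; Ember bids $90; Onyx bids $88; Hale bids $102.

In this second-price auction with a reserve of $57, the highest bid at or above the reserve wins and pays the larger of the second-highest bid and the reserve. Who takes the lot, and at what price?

Hale pays $93

Sorting bids: 102 (Hale) > 93 (Meridian) > 90 (Ember) > 88 (Onyx) > 81 (Orion) > 66 (Quill) > …
Highest eligible bid: Hale at $102.
max(second-highest $93, reserve $57) = $93; the reserve does not bind.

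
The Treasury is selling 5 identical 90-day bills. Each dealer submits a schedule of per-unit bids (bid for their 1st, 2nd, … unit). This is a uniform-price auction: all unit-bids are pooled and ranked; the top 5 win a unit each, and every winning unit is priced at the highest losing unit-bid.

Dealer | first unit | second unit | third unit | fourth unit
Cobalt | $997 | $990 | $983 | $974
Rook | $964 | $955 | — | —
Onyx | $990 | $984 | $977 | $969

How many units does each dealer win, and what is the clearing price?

Cobalt 3, Onyx 2; clearing price $977

Merging the schedules and taking the best 5: 997 (Cobalt-1), 990 (Cobalt-2), 990 (Onyx-1), 984 (Onyx-2), 983 (Cobalt-3)
First bid not allocated: $977.
Allocation: Cobalt 3, Onyx 2.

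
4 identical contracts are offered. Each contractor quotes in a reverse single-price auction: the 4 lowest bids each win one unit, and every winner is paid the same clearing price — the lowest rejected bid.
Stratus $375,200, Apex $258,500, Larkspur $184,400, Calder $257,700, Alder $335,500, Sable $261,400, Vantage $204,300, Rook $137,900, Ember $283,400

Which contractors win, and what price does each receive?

Bids ranked low→high: 137,900 (Rook), 184,400 (Larkspur), 204,300 (Vantage), 257,700 (Calder), 258,500 (Apex), 261,400 (Sable), …
Lowest 4: Rook, Larkspur, Vantage, Calder.
Clearing price = lowest rejected bid = $258,500.

Rook, Larkspur, Vantage, Calder; each is paid $258,500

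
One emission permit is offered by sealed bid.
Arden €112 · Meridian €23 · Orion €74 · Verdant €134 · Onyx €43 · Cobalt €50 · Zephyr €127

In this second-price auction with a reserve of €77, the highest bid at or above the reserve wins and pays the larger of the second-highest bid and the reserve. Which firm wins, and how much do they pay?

Second-price auction with a reserve of €77: the highest bid at or above the reserve wins and pays the larger of the second-highest bid and the reserve.
Bids in order: 134 (Verdant) > 127 (Zephyr) > 112 (Arden) > 74 (Orion) > 50 (Cobalt) > 43 (Onyx) > …
Highest eligible bid: Verdant at €134.
max(second-highest €127, reserve €77) = €127; the reserve does not bind.

Verdant pays €127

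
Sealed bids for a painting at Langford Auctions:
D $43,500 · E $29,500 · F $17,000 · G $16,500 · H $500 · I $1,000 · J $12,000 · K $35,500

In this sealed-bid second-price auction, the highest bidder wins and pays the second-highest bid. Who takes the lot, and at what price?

D pays $35,500

Sealed-bid second-price auction: the highest bidder wins and pays the second-highest bid.
Bids in order: 43,500 (D) > 35,500 (K) > 29,500 (E) > 17,000 (F) > 16,500 (G) > 12,000 (J) > …
D wins with the highest bid; price is set by the runner-up at $35,500.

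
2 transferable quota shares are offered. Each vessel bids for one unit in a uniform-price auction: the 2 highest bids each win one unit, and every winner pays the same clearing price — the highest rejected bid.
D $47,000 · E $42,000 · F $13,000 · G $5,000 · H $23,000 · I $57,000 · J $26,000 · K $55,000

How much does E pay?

Ordering the bids: 57,000 (I), 55,000 (K), 47,000 (D), 42,000 (E), …
The 2 highest are I, K.
First losing bid is D's $47,000, which sets the uniform price.
E does not win → pays $0.

E pays $0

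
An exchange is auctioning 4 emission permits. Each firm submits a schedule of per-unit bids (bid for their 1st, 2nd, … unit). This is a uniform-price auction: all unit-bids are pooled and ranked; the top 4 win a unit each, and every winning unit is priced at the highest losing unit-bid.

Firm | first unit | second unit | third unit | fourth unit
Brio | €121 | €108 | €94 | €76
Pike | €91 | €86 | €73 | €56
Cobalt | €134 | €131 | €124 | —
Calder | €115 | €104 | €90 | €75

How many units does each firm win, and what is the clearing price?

Merging the schedules and taking the best 4: 134 (Cobalt-1), 131 (Cobalt-2), 124 (Cobalt-3), 121 (Brio-1)
First bid not allocated: €115.
Allocation: Brio 1, Cobalt 3.

Brio 1, Cobalt 3; clearing price €115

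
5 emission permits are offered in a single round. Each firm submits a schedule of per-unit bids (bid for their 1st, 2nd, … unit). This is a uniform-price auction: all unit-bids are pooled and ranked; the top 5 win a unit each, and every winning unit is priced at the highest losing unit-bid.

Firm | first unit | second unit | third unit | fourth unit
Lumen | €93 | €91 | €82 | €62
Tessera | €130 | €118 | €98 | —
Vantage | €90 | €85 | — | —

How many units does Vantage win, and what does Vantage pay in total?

All unit-bids, highest first — top 5: 130 (Tessera-1), 118 (Tessera-2), 98 (Tessera-3), 93 (Lumen-1), 91 (Lumen-2)
The (k+1)-th unit-bid is €90.
Vantage wins 0 unit(s) at €90 each.

Vantage: 0 units, pays €0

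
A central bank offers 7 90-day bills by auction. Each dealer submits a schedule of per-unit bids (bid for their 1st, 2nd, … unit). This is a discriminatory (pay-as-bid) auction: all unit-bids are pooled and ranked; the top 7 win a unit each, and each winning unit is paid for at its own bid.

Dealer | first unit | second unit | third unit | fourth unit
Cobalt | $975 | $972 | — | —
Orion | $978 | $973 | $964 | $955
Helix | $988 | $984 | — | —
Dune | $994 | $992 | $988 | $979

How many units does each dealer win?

Dune 4, Helix 2, Orion 1

All unit-bids, highest first — top 7: 994 (Dune-1), 992 (Dune-2), 988 (Helix-1), 988 (Dune-3), 984 (Helix-2), 979 (Dune-4), 978 (Orion-1)
Next rejected bid: $975 (not a price — pay-as-bid).
Allocation: Dune 4, Helix 2, Orion 1.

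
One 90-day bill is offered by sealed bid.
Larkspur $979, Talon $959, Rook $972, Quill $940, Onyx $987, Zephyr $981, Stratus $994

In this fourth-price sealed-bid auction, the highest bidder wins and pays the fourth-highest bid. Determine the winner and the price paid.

Rule: the highest bidder wins and pays the fourth-highest bid.
Bids in order: 994 (Stratus) > 987 (Onyx) > 981 (Zephyr) > 979 (Larkspur) > 972 (Rook) > 959 (Talon) > …
Stratus is highest; pays the fourth-highest bid, $979.

Stratus pays $979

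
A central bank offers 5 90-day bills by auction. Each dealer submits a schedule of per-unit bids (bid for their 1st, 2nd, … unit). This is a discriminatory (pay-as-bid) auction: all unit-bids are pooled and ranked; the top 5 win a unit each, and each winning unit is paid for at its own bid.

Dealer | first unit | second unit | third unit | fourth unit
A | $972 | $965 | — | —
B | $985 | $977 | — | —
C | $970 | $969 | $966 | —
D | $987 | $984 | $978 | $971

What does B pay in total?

Merging the schedules and taking the best 5: 987 (D-1), 985 (B-1), 984 (D-2), 978 (D-3), 977 (B-2)
Next rejected bid: $972 (not a price — pay-as-bid).
B's winning unit-bids: 985 + 977 = $1,962.

B pays $1,962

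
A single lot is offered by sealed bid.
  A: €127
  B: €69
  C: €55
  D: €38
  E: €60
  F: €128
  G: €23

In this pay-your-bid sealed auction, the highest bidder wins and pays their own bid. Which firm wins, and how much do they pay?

F pays €128

Pay-your-bid sealed auction: the highest bidder wins and pays their own bid.
Sorting bids: 128 (F) > 127 (A) > 69 (B) > 60 (E) > 55 (C) > 38 (D) > …
First-price: F pays what they bid, €128.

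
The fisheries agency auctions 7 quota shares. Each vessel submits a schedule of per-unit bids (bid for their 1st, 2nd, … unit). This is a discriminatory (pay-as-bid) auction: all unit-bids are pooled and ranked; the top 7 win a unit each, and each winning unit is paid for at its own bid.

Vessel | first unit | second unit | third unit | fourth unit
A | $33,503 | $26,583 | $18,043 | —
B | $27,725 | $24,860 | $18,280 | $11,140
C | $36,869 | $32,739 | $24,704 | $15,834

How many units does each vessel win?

A 2, B 2, C 3

All unit-bids, highest first — top 7: 36,869 (C-1), 33,503 (A-1), 32,739 (C-2), 27,725 (B-1), 26,583 (A-2), 24,860 (B-2), 24,704 (C-3)
Next rejected bid: $18,280 (not a price — pay-as-bid).
Allocation: A 2, B 2, C 3.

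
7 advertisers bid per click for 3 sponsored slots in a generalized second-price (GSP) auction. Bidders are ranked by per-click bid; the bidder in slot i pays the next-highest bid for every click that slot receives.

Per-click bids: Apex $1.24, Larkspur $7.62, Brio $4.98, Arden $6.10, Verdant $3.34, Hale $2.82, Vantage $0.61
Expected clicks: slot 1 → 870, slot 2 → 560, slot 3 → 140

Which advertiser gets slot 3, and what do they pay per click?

Ranked by bid: $7.62 (Larkspur) > $6.10 (Arden) > $4.98 (Brio) > $3.34 (Verdant) > …
Slot 3 goes to the third-ranked bidder, Brio, who pays the next bid down: $3.34/click.

Brio; $3.34 per click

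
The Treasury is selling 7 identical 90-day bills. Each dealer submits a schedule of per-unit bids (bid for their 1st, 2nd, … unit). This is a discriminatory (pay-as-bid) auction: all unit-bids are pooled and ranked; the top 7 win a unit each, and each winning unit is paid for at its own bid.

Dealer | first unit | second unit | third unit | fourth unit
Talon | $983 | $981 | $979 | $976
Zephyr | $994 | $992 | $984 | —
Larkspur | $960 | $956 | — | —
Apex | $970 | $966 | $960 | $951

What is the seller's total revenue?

Pooled unit-bids ranked (top 7): 994 (Zephyr-1), 992 (Zephyr-2), 984 (Zephyr-3), 983 (Talon-1), 981 (Talon-2), 979 (Talon-3), 976 (Talon-4)
Next rejected bid: $970 (not a price — pay-as-bid).
Each winning unit pays its own bid.
Revenue = 994 + 992 + 984 + 983 + 981 + 979 + 976 = $6,889.

Total revenue: $6,889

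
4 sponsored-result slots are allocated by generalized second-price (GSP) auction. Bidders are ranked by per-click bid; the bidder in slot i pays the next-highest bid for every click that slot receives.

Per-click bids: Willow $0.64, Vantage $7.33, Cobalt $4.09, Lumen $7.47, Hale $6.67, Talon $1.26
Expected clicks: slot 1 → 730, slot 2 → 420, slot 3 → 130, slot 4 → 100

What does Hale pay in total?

Per-click bids in order: $7.47 (Lumen) > $7.33 (Vantage) > $6.67 (Hale) > $4.09 (Cobalt) > $1.26 (Talon) > …
Hale holds slot 3 → pays next bid $4.09 × 130 clicks = $531.70.

Hale pays $531.70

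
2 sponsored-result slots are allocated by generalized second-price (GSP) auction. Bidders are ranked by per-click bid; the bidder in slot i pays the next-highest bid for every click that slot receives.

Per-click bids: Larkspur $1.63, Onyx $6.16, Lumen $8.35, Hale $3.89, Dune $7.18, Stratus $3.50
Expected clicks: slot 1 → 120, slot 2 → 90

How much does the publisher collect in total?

Total revenue: $1416.00

Sorting advertisers: $8.35 (Lumen) > $7.18 (Dune) > $6.16 (Onyx) > …
Slot 1: Lumen pays $7.18 × 120 = $861.60
Slot 2: Dune pays $6.16 × 90 = $554.40
Total = $1416.00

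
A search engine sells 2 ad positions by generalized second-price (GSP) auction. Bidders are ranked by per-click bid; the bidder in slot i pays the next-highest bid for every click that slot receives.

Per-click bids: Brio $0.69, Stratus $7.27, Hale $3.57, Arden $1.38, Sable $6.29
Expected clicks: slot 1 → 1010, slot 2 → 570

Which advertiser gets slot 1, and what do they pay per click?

Ranked by bid: $7.27 (Stratus) > $6.29 (Sable) > $3.57 (Hale) > …
Slot 1 goes to the first-ranked bidder, Stratus, who pays the next bid down: $6.29/click.

Stratus; $6.29 per click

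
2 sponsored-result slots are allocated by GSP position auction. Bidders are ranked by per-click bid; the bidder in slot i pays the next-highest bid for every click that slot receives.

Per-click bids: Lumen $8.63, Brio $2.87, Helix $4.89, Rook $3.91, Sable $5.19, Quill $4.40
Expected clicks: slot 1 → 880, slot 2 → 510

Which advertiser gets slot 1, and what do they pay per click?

Ranked by bid: $8.63 (Lumen) > $5.19 (Sable) > $4.89 (Helix) > …
Slot 1 goes to the first-ranked bidder, Lumen, who pays the next bid down: $5.19/click.

Lumen; $5.19 per click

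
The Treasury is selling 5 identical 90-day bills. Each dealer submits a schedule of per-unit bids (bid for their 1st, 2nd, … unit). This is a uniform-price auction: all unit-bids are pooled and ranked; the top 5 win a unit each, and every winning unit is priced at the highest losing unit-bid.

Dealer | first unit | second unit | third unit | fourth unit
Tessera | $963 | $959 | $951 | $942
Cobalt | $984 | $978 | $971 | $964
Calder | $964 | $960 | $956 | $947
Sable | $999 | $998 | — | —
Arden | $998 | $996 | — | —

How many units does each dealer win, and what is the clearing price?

All unit-bids, highest first — top 5: 999 (Sable-1), 998 (Sable-2), 998 (Arden-1), 996 (Arden-2), 984 (Cobalt-1)
The (k+1)-th unit-bid is $978.
Allocation: Arden 2, Cobalt 1, Sable 2.

Arden 2, Cobalt 1, Sable 2; clearing price $978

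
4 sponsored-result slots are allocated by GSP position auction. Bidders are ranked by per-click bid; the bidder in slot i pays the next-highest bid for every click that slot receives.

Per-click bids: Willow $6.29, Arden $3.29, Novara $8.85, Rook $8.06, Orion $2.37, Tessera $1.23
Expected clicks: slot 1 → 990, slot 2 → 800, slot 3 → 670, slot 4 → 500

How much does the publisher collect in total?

Total revenue: $16400.70

Sorting advertisers: $8.85 (Novara) > $8.06 (Rook) > $6.29 (Willow) > $3.29 (Arden) > $2.37 (Orion) > …
Slot 1: Novara pays $8.06 × 990 = $7979.40
Slot 2: Rook pays $6.29 × 800 = $5032.00
Slot 3: Willow pays $3.29 × 670 = $2204.30
Slot 4: Arden pays $2.37 × 500 = $1185.00
Total = $16400.70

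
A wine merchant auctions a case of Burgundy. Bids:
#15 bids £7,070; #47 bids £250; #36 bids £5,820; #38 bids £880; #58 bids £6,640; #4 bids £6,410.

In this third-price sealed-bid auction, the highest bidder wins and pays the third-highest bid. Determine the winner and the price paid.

Bids in order: 7,070 (#15) > 6,640 (#58) > 6,410 (#4) > 5,820 (#36) > 880 (#38) > 250 (#47)
#15 wins; payment is bid #3 in the ranking = £6,410.

#15 pays £6,410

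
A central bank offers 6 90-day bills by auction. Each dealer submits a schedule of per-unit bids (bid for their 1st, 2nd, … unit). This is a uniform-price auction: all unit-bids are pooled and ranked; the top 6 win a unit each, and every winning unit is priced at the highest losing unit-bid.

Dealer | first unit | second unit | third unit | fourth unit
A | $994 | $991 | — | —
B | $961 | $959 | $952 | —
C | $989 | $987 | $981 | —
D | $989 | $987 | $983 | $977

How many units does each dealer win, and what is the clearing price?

Merging the schedules and taking the best 6: 994 (A-1), 991 (A-2), 989 (C-1), 989 (D-1), 987 (C-2), 987 (D-2)
First bid not allocated: $983.
Allocation: A 2, C 2, D 2.

A 2, C 2, D 2; clearing price $983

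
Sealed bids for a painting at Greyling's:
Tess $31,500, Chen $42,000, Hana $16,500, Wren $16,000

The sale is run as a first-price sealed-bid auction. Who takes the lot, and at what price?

Chen pays $42,000

First-price sealed-bid auction: the highest bidder wins and pays their own bid.
Bids ranked: 42,000 (Chen) > 31,500 (Tess) > 16,500 (Hana) > 16,000 (Wren)
First-price: Chen pays what they bid, $42,000.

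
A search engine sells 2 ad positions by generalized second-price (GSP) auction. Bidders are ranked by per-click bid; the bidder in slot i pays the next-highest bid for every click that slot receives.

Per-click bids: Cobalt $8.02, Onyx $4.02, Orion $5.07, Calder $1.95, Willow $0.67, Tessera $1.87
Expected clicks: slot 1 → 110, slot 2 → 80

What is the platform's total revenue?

Sorting advertisers: $8.02 (Cobalt) > $5.07 (Orion) > $4.02 (Onyx) > …
Slot 1: Cobalt pays $5.07 × 110 = $557.70
Slot 2: Orion pays $4.02 × 80 = $321.60
Total = $879.30

Total revenue: $879.30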